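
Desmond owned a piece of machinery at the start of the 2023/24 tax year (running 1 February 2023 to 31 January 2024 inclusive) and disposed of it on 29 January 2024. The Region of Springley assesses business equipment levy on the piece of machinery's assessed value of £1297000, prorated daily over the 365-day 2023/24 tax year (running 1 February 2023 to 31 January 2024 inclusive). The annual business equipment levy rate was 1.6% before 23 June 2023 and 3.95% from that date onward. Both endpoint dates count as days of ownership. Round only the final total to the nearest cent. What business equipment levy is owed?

1 February – 22 June 2023: 142 days at 1.6% → £1297000 × 1.6% × 142/365 = £8073.3808
23 June 2023 – 29 January 2024: 221 days at 3.95% → £1297000 × 3.95% × 221/365 = £31019.6205
Total = £39093.0014

£39093.00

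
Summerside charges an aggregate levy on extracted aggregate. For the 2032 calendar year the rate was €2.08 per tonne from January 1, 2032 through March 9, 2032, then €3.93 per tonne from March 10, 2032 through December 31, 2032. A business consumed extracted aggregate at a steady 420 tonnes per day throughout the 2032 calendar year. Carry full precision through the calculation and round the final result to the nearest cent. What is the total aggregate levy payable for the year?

€550,506.60

January 1 – March 9, 2032: 69 days × 420 tonnes/day = 28,980 tonnes at €2.08/tonne → €60,278.40
March 10 – December 31, 2032: 297 days × 420 tonnes/day = 124,740 tonnes at €3.93/tonne → €490,228.20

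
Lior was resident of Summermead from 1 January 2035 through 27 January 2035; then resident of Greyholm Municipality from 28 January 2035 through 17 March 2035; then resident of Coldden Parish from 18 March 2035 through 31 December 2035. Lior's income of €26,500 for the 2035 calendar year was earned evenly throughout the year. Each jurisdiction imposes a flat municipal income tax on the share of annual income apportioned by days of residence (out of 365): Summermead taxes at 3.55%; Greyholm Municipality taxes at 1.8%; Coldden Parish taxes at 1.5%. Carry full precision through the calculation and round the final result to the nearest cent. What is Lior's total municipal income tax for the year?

€448.36

Summermead, 1 January – 27 January 2035: 27 days → €26,500 × 3.55% × 27/365 = €69.5897
Greyholm Municipality, 28 January – 17 March 2035: 49 days → €26,500 × 1.8% × 49/365 = €64.0356
Coldden Parish, 18 March – 31 December 2035: 289 days → €26,500 × 1.5% × 289/365 = €314.7329
Total = €448.3582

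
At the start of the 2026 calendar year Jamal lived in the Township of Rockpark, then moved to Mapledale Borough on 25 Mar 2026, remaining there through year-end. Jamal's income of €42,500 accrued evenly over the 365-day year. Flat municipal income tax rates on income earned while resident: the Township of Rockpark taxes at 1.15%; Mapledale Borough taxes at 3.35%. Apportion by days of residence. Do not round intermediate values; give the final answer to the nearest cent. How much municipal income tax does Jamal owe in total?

€1,211.13

The Township of Rockpark, 1 Jan – 24 Mar 2026: 83 days → €42,500 × 1.15% × 83/365 = €111.1404
Mapledale Borough, 25 Mar – 31 Dec 2026: 282 days → €42,500 × 3.35% × 282/365 = €1,099.9932
Total = €1,211.1336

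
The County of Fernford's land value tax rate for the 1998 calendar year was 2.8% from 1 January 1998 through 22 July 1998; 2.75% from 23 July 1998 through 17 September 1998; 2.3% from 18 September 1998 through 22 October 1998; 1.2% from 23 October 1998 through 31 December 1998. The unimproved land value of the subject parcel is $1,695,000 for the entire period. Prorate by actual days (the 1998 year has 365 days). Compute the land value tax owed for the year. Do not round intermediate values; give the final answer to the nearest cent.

$41,313.88

1 January – 22 July 1998: 203 days at 2.8% → $1,695,000 × 2.8% × 203/365 = $26,395.5616
23 July – 17 September 1998: 57 days at 2.75% → $1,695,000 × 2.75% × 57/365 = $7,279.2123
18 September – 22 October 1998: 35 days at 2.3% → $1,695,000 × 2.3% × 35/365 = $3,738.2877
23 October – 31 December 1998: 70 days at 1.2% → $1,695,000 × 1.2% × 70/365 = $3,900.8219
Total = $41,313.8836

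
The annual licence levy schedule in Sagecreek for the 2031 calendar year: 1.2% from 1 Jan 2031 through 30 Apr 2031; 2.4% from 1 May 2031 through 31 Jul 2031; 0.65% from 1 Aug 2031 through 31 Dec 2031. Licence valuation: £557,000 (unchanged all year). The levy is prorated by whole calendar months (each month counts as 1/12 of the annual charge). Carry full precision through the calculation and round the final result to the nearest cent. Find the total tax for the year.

£7,078.54

1 Jan – 30 Apr 2031: 4 months at 1.2% → £557,000 × 1.2% × 4/12 = £2,228.0000
1 May – 31 Jul 2031: 3 months at 2.4% → £557,000 × 2.4% × 3/12 = £3,342.0000
1 Aug – 31 Dec 2031: 5 months at 0.65% → £557,000 × 0.65% × 5/12 = £1,508.5417
Total = £7,078.5417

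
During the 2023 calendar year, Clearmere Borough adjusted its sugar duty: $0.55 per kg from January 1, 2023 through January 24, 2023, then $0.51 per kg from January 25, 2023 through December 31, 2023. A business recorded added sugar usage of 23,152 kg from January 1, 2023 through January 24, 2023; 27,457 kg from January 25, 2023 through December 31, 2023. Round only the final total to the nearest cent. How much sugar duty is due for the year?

January 1 – January 24, 2023: 23,152 kg at $0.55/kg → $12,733.60
January 25 – December 31, 2023: 27,457 kg at $0.51/kg → $14,003.07

$26,736.67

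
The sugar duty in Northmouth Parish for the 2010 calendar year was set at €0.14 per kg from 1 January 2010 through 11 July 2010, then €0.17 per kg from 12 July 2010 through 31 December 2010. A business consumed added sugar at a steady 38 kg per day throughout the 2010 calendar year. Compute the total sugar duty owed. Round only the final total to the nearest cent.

€2139.02

1 January – 11 July 2010: 192 days × 38 kg/day = 7,296 kg at €0.14/kg → €1021.44
12 July – 31 December 2010: 173 days × 38 kg/day = 6,574 kg at €0.17/kg → €1117.58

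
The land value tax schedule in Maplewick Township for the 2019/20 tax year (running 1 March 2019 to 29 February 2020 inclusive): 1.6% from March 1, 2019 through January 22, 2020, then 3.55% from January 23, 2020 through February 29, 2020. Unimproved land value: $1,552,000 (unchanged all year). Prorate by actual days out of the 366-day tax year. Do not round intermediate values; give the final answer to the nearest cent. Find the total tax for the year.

$27,974.16

March 1, 2019 – January 22, 2020: 328 days at 1.6% → $1,552,000 × 1.6% × 328/366 = $22,253.8142
January 23 – February 29, 2020: 38 days at 3.55% → $1,552,000 × 3.55% × 38/366 = $5,720.3497
Total = $27,974.1639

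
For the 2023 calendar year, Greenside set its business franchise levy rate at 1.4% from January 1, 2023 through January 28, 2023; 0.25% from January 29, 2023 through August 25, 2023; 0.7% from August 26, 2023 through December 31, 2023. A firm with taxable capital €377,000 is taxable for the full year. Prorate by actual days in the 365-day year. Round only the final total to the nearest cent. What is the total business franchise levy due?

January 1 – January 28, 2023: 28 days at 1.4% → €377,000 × 1.4% × 28/365 = €404.8877
January 29 – August 25, 2023: 209 days at 0.25% → €377,000 × 0.25% × 209/365 = €539.6781
August 26 – December 31, 2023: 128 days at 0.7% → €377,000 × 0.7% × 128/365 = €925.4575
Total = €1,870.0233

€1,870.02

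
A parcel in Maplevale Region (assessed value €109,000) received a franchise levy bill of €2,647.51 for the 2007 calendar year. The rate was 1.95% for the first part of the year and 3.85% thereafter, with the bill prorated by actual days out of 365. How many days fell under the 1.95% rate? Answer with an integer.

273 days

Let d = days at the first rate; then 365 − d days at the second rate.
€109,000 × [1.95%·d + 3.85%·(365−d)] / 365 = €2,647.51
Solving gives d = 273, so the new rate took effect on 1 October 2007.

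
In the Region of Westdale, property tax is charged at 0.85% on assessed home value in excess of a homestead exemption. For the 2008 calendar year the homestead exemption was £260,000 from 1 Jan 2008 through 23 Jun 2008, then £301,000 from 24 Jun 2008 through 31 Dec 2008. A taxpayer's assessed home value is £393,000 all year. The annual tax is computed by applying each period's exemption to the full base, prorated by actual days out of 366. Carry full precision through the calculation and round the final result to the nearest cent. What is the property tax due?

1 Jan – 23 Jun 2008: 175 days, exemption £260,000 → (£393,000 − £260,000) × 0.85% × 175/366 = £540.5396
24 Jun – 31 Dec 2008: 191 days, exemption £301,000 → (£393,000 − £301,000) × 0.85% × 191/366 = £408.0929
Total = £948.6325

£948.63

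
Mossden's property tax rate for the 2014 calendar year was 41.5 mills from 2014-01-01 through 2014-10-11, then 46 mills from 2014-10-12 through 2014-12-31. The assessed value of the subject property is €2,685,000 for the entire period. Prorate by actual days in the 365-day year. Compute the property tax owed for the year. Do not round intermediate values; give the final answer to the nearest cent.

2014-01-01 to 2014-10-11: 284 days at 41.5 mills → €2,685,000 × 4.15% × 284/365 = €86,699.7534
2014-10-12 to 2014-12-31: 81 days at 46 mills → €2,685,000 × 4.6% × 81/365 = €27,409.0685
Total = €114,108.8219

€114,108.82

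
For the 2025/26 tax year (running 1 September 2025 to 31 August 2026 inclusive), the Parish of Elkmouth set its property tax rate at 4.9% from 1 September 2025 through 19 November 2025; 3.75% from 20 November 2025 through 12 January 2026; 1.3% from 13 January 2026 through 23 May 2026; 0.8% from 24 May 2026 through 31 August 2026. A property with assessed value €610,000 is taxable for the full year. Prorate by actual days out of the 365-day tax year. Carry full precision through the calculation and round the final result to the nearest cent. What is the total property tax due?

1 September – 19 November 2025: 80 days at 4.9% → €610,000 × 4.9% × 80/365 = €6,551.2329
20 November 2025 – 12 January 2026: 54 days at 3.75% → €610,000 × 3.75% × 54/365 = €3,384.2466
13 January – 23 May 2026: 131 days at 1.3% → €610,000 × 1.3% × 131/365 = €2,846.1096
24 May – 31 August 2026: 100 days at 0.8% → €610,000 × 0.8% × 100/365 = €1,336.9863
Total = €14,118.5753

€14,118.58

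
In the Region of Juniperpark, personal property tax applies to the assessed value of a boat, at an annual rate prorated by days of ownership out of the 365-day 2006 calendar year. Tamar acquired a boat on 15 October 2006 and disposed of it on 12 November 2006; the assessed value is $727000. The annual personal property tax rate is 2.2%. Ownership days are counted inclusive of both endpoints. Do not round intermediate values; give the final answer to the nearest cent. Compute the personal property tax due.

$1270.76

Days held (15 October – 12 November 2006): 29 out of 365
Tax = $727000 × 2.2% × 29/365 = $1270.7562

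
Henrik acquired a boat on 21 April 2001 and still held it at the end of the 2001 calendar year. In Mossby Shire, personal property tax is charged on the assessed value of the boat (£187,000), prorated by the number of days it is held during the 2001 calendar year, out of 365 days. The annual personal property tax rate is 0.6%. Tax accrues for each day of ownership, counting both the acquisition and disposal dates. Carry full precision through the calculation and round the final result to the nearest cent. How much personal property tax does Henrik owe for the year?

Days held (21 April – 31 December 2001): 255 out of 365
Tax = £187,000 × 0.6% × 255/365 = £783.8630

£783.86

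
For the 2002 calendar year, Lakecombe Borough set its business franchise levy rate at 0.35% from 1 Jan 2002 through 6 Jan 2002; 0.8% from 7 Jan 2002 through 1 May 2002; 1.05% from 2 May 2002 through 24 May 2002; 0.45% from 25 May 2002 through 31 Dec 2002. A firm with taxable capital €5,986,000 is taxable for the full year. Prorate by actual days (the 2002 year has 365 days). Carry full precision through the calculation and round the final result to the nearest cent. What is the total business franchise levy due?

1 Jan – 6 Jan 2002: 6 days at 0.35% → €5,986,000 × 0.35% × 6/365 = €344.4000
7 Jan – 1 May 2002: 115 days at 0.8% → €5,986,000 × 0.8% × 115/365 = €15,088.0000
2 May – 24 May 2002: 23 days at 1.05% → €5,986,000 × 1.05% × 23/365 = €3,960.6000
25 May – 31 Dec 2002: 221 days at 0.45% → €5,986,000 × 0.45% × 221/365 = €16,309.8000
Total = €35,702.8000

€35,702.80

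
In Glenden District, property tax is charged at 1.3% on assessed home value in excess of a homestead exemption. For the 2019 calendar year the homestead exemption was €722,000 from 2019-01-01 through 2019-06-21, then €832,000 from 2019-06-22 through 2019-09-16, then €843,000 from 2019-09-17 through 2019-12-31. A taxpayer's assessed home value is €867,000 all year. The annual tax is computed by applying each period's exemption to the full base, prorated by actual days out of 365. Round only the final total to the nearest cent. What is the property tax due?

€1,087.33

2019-01-01 to 2019-06-21: 172 days, exemption €722,000 → (€867,000 − €722,000) × 1.3% × 172/365 = €888.2740
2019-06-22 to 2019-09-16: 87 days, exemption €832,000 → (€867,000 − €832,000) × 1.3% × 87/365 = €108.4521
2019-09-17 to 2019-12-31: 106 days, exemption €843,000 → (€867,000 − €843,000) × 1.3% × 106/365 = €90.6082
Total = €1,087.3342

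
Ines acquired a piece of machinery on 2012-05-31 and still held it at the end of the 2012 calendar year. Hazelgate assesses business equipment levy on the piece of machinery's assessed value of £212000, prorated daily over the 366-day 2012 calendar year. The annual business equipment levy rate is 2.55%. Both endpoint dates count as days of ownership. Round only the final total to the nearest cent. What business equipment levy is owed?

Days held (2012-05-31 to 2012-12-31): 215 out of 366
Tax = £212000 × 2.55% × 215/366 = £3175.6557

£3175.66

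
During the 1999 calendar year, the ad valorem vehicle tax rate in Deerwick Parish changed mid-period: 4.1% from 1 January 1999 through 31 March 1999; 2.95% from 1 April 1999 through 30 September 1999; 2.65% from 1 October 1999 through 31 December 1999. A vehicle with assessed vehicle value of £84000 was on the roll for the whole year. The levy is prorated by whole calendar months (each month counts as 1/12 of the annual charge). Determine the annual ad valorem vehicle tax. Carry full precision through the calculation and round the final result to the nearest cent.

1 January – 31 March 1999: 3 months at 4.1% → £84000 × 4.1% × 3/12 = £861.0000
1 April – 30 September 1999: 6 months at 2.95% → £84000 × 2.95% × 6/12 = £1239.0000
1 October – 31 December 1999: 3 months at 2.65% → £84000 × 2.65% × 3/12 = £556.5000
Total = £2656.5000

£2656.50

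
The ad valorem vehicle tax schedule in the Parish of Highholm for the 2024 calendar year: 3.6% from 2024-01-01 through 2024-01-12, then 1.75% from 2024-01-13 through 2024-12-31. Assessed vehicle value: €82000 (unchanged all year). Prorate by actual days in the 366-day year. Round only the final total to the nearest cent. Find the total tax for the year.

2024-01-01 to 2024-01-12: 12 days at 3.6% → €82000 × 3.6% × 12/366 = €96.7869
2024-01-13 to 2024-12-31: 354 days at 1.75% → €82000 × 1.75% × 354/366 = €1387.9508
Total = €1484.7377

€1484.74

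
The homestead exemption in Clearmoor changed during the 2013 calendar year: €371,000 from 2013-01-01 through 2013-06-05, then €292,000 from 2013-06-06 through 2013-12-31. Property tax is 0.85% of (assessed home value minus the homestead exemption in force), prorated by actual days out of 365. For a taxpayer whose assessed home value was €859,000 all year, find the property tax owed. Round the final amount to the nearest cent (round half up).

2013-01-01 to 2013-06-05: 156 days, exemption €371,000 → (€859,000 − €371,000) × 0.85% × 156/365 = €1,772.8438
2013-06-06 to 2013-12-31: 209 days, exemption €292,000 → (€859,000 − €292,000) × 0.85% × 209/365 = €2,759.6589
Total = €4,532.5027

€4,532.50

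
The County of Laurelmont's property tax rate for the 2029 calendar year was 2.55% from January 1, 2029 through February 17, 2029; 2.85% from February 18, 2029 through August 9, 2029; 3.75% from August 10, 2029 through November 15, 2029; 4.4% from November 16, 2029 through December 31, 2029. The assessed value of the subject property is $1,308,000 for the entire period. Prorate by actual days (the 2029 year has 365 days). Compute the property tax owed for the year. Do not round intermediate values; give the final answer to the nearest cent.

January 1 – February 17, 2029: 48 days at 2.55% → $1,308,000 × 2.55% × 48/365 = $4,386.2795
February 18 – August 9, 2029: 173 days at 2.85% → $1,308,000 × 2.85% × 173/365 = $17,668.7507
August 10 – November 15, 2029: 98 days at 3.75% → $1,308,000 × 3.75% × 98/365 = $13,169.5890
November 16 – December 31, 2029: 46 days at 4.4% → $1,308,000 × 4.4% × 46/365 = $7,253.1288
Total = $42,477.7479

$42,477.75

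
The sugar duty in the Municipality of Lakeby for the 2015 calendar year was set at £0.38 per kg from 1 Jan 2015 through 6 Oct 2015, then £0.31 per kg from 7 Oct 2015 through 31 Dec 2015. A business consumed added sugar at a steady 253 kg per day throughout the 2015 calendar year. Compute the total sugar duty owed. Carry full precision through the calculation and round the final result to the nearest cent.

1 Jan – 6 Oct 2015: 279 days × 253 kg/day = 70,587 kg at £0.38/kg → £26823.06
7 Oct – 31 Dec 2015: 86 days × 253 kg/day = 21,758 kg at £0.31/kg → £6744.98

£33568.04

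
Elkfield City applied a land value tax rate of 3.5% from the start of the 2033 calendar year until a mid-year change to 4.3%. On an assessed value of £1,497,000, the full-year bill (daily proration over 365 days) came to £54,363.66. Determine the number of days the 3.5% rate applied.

305 days

Let d = days at the first rate; then 365 − d days at the second rate.
£1,497,000 × [3.5%·d + 4.3%·(365−d)] / 365 = £54,363.66
Solving gives d = 305, so the new rate took effect on 2 November 2033.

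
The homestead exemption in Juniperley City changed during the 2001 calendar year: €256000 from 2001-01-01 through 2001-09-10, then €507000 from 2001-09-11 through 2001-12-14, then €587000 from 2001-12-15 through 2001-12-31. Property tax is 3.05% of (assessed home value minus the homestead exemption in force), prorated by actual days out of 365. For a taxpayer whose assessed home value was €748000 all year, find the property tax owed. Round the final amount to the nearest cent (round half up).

2001-01-01 to 2001-09-10: 253 days, exemption €256000 → (€748000 − €256000) × 3.05% × 253/365 = €10401.4192
2001-09-11 to 2001-12-14: 95 days, exemption €507000 → (€748000 − €507000) × 3.05% × 95/365 = €1913.1438
2001-12-15 to 2001-12-31: 17 days, exemption €587000 → (€748000 − €587000) × 3.05% × 17/365 = €228.7082
Total = €12543.2712

€12543.27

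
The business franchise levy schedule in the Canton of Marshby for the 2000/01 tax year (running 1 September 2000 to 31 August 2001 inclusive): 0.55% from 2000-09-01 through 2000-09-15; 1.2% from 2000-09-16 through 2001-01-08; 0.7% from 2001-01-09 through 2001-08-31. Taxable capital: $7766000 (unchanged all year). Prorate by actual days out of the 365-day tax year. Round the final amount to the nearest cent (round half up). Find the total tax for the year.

$66117.38

2000-09-01 to 2000-09-15: 15 days at 0.55% → $7766000 × 0.55% × 15/365 = $1755.3288
2000-09-16 to 2001-01-08: 115 days at 1.2% → $7766000 × 1.2% × 115/365 = $29361.8630
2001-01-09 to 2001-08-31: 235 days at 0.7% → $7766000 × 0.7% × 235/365 = $35000.1918
Total = $66117.3836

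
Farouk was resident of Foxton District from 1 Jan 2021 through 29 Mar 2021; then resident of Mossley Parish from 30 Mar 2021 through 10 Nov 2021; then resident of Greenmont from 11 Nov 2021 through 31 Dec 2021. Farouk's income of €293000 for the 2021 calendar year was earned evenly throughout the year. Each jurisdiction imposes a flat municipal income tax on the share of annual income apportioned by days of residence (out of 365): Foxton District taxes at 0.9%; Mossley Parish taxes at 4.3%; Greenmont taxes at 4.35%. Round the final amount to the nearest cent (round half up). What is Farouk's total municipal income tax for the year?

€10217.67

Foxton District, 1 Jan – 29 Mar 2021: 88 days → €293000 × 0.9% × 88/365 = €635.7699
Mossley Parish, 30 Mar – 10 Nov 2021: 226 days → €293000 × 4.3% × 226/365 = €7801.0247
Greenmont, 11 Nov – 31 Dec 2021: 51 days → €293000 × 4.35% × 51/365 = €1780.8781
Total = €10217.6726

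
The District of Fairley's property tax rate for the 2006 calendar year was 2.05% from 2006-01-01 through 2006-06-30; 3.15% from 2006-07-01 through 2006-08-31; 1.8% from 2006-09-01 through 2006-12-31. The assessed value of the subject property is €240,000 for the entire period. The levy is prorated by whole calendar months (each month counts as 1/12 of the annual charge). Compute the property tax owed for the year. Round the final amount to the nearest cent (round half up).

2006-01-01 to 2006-06-30: 6 months at 2.05% → €240,000 × 2.05% × 6/12 = €2,460.0000
2006-07-01 to 2006-08-31: 2 months at 3.15% → €240,000 × 3.15% × 2/12 = €1,260.0000
2006-09-01 to 2006-12-31: 4 months at 1.8% → €240,000 × 1.8% × 4/12 = €1,440.0000
Total = €5,160.0000

€5,160.00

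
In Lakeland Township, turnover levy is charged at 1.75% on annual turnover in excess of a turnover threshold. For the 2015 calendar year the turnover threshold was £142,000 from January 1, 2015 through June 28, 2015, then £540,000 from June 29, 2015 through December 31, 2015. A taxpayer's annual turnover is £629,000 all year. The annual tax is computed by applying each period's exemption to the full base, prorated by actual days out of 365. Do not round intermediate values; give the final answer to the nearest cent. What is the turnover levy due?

£4,973.21

January 1 – June 28, 2015: 179 days, exemption £142,000 → (£629,000 − £142,000) × 1.75% × 179/365 = £4,179.5274
June 29 – December 31, 2015: 186 days, exemption £540,000 → (£629,000 − £540,000) × 1.75% × 186/365 = £793.6849
Total = £4,973.2123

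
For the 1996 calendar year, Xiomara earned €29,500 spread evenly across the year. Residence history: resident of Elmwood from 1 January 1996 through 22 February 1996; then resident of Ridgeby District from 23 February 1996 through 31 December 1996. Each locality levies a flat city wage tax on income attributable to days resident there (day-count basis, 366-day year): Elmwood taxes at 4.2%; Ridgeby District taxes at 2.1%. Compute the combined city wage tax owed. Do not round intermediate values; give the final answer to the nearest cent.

€709.21

Elmwood, 1 January – 22 February 1996: 53 days → €29,500 × 4.2% × 53/366 = €179.4180
Ridgeby District, 23 February – 31 December 1996: 313 days → €29,500 × 2.1% × 313/366 = €529.7910
Total = €709.2090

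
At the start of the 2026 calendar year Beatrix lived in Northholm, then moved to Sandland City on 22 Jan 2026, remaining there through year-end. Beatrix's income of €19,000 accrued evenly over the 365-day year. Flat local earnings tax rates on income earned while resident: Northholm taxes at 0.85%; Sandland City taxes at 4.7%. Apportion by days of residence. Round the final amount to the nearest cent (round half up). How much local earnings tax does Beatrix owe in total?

€850.91

Northholm, 1 Jan – 21 Jan 2026: 21 days → €19,000 × 0.85% × 21/365 = €9.2918
Sandland City, 22 Jan – 31 Dec 2026: 344 days → €19,000 × 4.7% × 344/365 = €841.6219
Total = €850.9137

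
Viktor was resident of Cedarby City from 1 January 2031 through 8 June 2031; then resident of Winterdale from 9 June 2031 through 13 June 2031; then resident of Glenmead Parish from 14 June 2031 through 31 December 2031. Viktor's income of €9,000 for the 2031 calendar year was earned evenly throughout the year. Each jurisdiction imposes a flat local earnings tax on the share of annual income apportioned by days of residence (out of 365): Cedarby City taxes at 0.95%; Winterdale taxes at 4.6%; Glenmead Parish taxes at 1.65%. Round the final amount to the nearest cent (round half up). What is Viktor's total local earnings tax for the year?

Cedarby City, 1 January – 8 June 2031: 159 days → €9,000 × 0.95% × 159/365 = €37.2452
Winterdale, 9 June – 13 June 2031: 5 days → €9,000 × 4.6% × 5/365 = €5.6712
Glenmead Parish, 14 June – 31 December 2031: 201 days → €9,000 × 1.65% × 201/365 = €81.7767
Total = €124.6932

€124.69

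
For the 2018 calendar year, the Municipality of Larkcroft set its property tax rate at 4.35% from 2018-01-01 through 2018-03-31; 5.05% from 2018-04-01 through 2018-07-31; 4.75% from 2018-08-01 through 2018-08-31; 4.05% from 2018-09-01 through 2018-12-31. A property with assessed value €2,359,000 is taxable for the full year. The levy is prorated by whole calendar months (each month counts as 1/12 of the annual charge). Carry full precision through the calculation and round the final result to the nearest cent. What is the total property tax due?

2018-01-01 to 2018-03-31: 3 months at 4.35% → €2,359,000 × 4.35% × 3/12 = €25,654.1250
2018-04-01 to 2018-07-31: 4 months at 5.05% → €2,359,000 × 5.05% × 4/12 = €39,709.8333
2018-08-01 to 2018-08-31: 1 month at 4.75% → €2,359,000 × 4.75% × 1/12 = €9,337.7083
2018-09-01 to 2018-12-31: 4 months at 4.05% → €2,359,000 × 4.05% × 4/12 = €31,846.5000
Total = €106,548.1667

€106,548.17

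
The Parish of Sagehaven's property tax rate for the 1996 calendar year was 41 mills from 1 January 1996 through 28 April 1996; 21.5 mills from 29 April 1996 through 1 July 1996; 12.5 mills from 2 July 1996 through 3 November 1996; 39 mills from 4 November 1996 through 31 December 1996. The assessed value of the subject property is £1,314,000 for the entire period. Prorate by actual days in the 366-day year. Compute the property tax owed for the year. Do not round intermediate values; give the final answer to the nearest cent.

1 January – 28 April 1996: 119 days at 41 mills → £1,314,000 × 4.1% × 119/366 = £17,516.4098
29 April – 1 July 1996: 64 days at 21.5 mills → £1,314,000 × 2.15% × 64/366 = £4,940.0656
2 July – 3 November 1996: 125 days at 12.5 mills → £1,314,000 × 1.25% × 125/366 = £5,609.6311
4 November – 31 December 1996: 58 days at 39 mills → £1,314,000 × 3.9% × 58/366 = £8,120.9508
Total = £36,187.0574

£36,187.06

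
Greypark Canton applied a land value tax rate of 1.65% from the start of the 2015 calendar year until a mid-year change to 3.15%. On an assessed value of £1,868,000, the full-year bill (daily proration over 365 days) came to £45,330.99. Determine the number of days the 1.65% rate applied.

176 days

Let d = days at the first rate; then 365 − d days at the second rate.
£1,868,000 × [1.65%·d + 3.15%·(365−d)] / 365 = £45,330.99
Solving gives d = 176, so the new rate took effect on 26 Jun 2015.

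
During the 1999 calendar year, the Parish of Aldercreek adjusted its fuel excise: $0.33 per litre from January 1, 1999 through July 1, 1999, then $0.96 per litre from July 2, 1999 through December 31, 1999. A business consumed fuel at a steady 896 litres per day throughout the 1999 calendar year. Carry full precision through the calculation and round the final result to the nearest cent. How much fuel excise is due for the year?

January 1 – July 1, 1999: 182 days × 896 litres/day = 163,072 litres at $0.33/litre → $53,813.76
July 2 – December 31, 1999: 183 days × 896 litres/day = 163,968 litres at $0.96/litre → $157,409.28

$211,223.04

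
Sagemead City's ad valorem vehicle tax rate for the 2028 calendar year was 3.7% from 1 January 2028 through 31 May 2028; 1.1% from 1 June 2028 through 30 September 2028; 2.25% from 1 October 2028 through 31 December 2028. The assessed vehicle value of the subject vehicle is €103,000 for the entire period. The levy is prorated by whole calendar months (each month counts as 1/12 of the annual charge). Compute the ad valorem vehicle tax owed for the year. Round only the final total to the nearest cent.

€2,544.96

1 January – 31 May 2028: 5 months at 3.7% → €103,000 × 3.7% × 5/12 = €1,587.9167
1 June – 30 September 2028: 4 months at 1.1% → €103,000 × 1.1% × 4/12 = €377.6667
1 October – 31 December 2028: 3 months at 2.25% → €103,000 × 2.25% × 3/12 = €579.3750
Total = €2,544.9583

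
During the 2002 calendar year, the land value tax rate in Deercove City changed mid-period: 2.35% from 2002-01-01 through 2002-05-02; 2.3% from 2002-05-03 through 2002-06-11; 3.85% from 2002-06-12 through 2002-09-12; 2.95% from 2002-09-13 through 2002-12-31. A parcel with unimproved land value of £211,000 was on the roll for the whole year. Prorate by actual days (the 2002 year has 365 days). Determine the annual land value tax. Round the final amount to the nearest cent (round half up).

£6,134.90

2002-01-01 to 2002-05-02: 122 days at 2.35% → £211,000 × 2.35% × 122/365 = £1,657.3616
2002-05-03 to 2002-06-11: 40 days at 2.3% → £211,000 × 2.3% × 40/365 = £531.8356
2002-06-12 to 2002-09-12: 93 days at 3.85% → £211,000 × 3.85% × 93/365 = £2,069.8233
2002-09-13 to 2002-12-31: 110 days at 2.95% → £211,000 × 2.95% × 110/365 = £1,875.8767
Total = £6,134.8973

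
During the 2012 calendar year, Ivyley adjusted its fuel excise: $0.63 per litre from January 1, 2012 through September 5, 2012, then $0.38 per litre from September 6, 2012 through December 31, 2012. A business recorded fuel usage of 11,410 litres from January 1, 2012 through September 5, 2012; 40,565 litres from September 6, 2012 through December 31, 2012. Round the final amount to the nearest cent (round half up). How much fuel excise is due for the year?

January 1 – September 5, 2012: 11,410 litres at $0.63/litre → $7,188.30
September 6 – December 31, 2012: 40,565 litres at $0.38/litre → $15,414.70

$22,603.00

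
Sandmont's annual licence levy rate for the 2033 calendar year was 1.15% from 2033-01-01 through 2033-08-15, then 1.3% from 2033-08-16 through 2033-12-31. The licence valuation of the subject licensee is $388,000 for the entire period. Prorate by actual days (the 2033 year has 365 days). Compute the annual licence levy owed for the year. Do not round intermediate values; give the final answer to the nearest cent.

$4,682.04

2033-01-01 to 2033-08-15: 227 days at 1.15% → $388,000 × 1.15% × 227/365 = $2,774.9973
2033-08-16 to 2033-12-31: 138 days at 1.3% → $388,000 × 1.3% × 138/365 = $1,907.0466
Total = $4,682.0438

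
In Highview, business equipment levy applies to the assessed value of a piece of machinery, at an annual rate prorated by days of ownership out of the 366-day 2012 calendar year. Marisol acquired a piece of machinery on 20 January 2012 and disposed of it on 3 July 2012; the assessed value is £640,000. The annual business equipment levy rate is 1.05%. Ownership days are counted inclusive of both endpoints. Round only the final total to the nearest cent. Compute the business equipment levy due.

Days held (20 January – 3 July 2012): 166 out of 366
Tax = £640,000 × 1.05% × 166/366 = £3,047.8689

£3,047.87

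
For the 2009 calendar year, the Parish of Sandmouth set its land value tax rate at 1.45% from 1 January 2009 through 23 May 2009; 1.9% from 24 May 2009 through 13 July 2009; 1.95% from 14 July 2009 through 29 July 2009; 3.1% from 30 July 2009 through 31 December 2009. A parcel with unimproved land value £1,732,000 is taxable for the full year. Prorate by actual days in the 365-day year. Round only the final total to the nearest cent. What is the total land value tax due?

£38,718.50

1 January – 23 May 2009: 143 days at 1.45% → £1,732,000 × 1.45% × 143/365 = £9,839.1836
24 May – 13 July 2009: 51 days at 1.9% → £1,732,000 × 1.9% × 51/365 = £4,598.1041
14 July – 29 July 2009: 16 days at 1.95% → £1,732,000 × 1.95% × 16/365 = £1,480.5041
30 July – 31 December 2009: 155 days at 3.1% → £1,732,000 × 3.1% × 155/365 = £22,800.7123
Total = £38,718.5041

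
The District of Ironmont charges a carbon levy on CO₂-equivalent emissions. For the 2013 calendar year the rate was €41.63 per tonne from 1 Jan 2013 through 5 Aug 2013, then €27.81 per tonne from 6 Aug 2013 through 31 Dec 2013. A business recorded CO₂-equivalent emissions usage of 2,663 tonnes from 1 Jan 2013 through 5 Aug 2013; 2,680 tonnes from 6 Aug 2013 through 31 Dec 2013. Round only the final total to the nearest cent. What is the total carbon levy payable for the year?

1 Jan – 5 Aug 2013: 2,663 tonnes at €41.63/tonne → €110,860.69
6 Aug – 31 Dec 2013: 2,680 tonnes at €27.81/tonne → €74,530.80

€185,391.49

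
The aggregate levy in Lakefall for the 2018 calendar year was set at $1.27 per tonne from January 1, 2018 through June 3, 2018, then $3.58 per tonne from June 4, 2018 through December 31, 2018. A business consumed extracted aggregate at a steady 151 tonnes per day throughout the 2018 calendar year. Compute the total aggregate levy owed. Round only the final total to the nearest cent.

January 1 – June 3, 2018: 154 days × 151 tonnes/day = 23,254 tonnes at $1.27/tonne → $29,532.58
June 4 – December 31, 2018: 211 days × 151 tonnes/day = 31,861 tonnes at $3.58/tonne → $114,062.38

$143,594.96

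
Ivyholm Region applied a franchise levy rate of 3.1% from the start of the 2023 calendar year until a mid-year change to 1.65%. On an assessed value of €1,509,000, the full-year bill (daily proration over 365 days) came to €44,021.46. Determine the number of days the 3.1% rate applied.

319 days

Let d = days at the first rate; then 365 − d days at the second rate.
€1,509,000 × [3.1%·d + 1.65%·(365−d)] / 365 = €44,021.46
Solving gives d = 319, so the new rate took effect on November 16, 2023.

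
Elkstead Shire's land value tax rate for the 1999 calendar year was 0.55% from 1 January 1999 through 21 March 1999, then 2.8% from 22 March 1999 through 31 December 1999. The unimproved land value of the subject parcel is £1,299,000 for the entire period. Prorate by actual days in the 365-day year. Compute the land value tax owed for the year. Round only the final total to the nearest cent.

£29,965.97

1 January – 21 March 1999: 80 days at 0.55% → £1,299,000 × 0.55% × 80/365 = £1,565.9178
22 March – 31 December 1999: 285 days at 2.8% → £1,299,000 × 2.8% × 285/365 = £28,400.0548
Total = £29,965.9726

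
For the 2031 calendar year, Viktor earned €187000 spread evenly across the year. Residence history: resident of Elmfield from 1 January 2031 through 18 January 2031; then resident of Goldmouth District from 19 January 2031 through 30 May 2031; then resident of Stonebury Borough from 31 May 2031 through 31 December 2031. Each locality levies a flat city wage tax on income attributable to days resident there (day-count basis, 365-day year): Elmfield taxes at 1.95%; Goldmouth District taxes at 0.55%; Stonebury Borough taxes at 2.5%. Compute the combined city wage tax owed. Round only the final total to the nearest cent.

€3305.55

Elmfield, 1 January – 18 January 2031: 18 days → €187000 × 1.95% × 18/365 = €179.8274
Goldmouth District, 19 January – 30 May 2031: 132 days → €187000 × 0.55% × 132/365 = €371.9507
Stonebury Borough, 31 May – 31 December 2031: 215 days → €187000 × 2.5% × 215/365 = €2753.7671
Total = €3305.5452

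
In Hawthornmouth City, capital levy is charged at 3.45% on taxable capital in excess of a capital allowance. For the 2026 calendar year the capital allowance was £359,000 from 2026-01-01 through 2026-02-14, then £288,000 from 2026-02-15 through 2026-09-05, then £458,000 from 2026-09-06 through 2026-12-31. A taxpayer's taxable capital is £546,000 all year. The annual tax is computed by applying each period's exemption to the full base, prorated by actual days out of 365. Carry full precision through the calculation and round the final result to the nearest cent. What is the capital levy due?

£6,718.99

2026-01-01 to 2026-02-14: 45 days, exemption £359,000 → (£546,000 − £359,000) × 3.45% × 45/365 = £795.3904
2026-02-15 to 2026-09-05: 203 days, exemption £288,000 → (£546,000 − £288,000) × 3.45% × 203/365 = £4,950.4192
2026-09-06 to 2026-12-31: 117 days, exemption £458,000 → (£546,000 − £458,000) × 3.45% × 117/365 = £973.1836
Total = £6,718.9932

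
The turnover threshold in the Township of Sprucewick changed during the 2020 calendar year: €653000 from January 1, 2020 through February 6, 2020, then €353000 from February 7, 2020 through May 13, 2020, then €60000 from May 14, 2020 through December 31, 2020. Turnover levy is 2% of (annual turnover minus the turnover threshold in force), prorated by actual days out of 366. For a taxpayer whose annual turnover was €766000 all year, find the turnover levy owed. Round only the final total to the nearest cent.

January 1 – February 6, 2020: 37 days, exemption €653000 → (€766000 − €653000) × 2% × 37/366 = €228.4699
February 7 – May 13, 2020: 97 days, exemption €353000 → (€766000 − €353000) × 2% × 97/366 = €2189.1257
May 14 – December 31, 2020: 232 days, exemption €60000 → (€766000 − €60000) × 2% × 232/366 = €8950.3825
Total = €11367.9781

€11367.98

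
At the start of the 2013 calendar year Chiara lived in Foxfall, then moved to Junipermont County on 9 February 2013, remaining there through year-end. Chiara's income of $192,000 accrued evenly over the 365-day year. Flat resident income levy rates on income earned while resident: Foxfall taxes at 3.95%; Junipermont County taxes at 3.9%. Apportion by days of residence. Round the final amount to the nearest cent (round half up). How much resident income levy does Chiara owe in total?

Foxfall, 1 January – 8 February 2013: 39 days → $192,000 × 3.95% × 39/365 = $810.3452
Junipermont County, 9 February – 31 December 2013: 326 days → $192,000 × 3.9% × 326/365 = $6,687.9123
Total = $7,498.2575

$7,498.26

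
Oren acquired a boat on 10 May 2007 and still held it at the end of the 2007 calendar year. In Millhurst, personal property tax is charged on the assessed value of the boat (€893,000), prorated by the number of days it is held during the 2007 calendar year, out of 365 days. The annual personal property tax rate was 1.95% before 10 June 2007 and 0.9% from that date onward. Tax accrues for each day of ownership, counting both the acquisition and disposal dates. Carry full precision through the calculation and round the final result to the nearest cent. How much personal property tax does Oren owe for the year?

€5,992.89

10 May – 9 June 2007: 31 days at 1.95% → €893,000 × 1.95% × 31/365 = €1,478.9548
10 June – 31 December 2007: 205 days at 0.9% → €893,000 × 0.9% × 205/365 = €4,513.9315
Total = €5,992.8863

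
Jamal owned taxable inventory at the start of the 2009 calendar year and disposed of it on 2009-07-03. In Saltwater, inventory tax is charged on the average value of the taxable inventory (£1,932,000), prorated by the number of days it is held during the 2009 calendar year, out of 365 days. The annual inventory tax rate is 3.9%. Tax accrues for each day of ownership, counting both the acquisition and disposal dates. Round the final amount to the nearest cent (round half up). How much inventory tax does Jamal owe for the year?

Days held (2009-01-01 to 2009-07-03): 184 out of 365
Tax = £1,932,000 × 3.9% × 184/365 = £37,983.6493

£37,983.65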